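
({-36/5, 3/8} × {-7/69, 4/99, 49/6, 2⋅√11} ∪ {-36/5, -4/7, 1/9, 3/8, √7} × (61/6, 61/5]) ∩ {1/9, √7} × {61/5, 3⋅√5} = {1/9, √7} × {61/5}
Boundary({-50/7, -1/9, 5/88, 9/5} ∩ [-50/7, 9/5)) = {-50/7, -1/9, 5/88}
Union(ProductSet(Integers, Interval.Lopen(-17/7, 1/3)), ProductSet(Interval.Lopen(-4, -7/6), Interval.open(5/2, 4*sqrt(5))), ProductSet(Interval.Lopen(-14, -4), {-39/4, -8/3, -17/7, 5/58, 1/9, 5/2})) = Union(ProductSet(Integers, Interval.Lopen(-17/7, 1/3)), ProductSet(Interval.Lopen(-14, -4), {-39/4, -8/3, -17/7, 5/58, 1/9, 5/2}), ProductSet(Interval.Lopen(-4, -7/6), Interval.open(5/2, 4*sqrt(5))))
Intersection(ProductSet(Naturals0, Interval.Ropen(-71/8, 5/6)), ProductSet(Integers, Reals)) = ProductSet(Naturals0, Interval.Ropen(-71/8, 5/6))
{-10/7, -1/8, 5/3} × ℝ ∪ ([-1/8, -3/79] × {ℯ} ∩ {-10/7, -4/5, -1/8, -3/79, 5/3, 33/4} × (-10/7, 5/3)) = {-10/7, -1/8, 5/3} × ℝ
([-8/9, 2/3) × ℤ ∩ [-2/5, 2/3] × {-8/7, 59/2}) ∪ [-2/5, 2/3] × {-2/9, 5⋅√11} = [-2/5, 2/3] × {-2/9, 5⋅√11}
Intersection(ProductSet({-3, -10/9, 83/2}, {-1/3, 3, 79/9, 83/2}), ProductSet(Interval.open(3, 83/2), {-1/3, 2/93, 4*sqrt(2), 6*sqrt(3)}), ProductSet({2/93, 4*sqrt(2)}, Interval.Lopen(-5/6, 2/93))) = EmptySet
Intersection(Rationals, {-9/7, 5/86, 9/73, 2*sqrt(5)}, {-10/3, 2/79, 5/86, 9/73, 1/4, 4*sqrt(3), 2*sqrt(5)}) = {5/86, 9/73}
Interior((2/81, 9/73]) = (2/81, 9/73)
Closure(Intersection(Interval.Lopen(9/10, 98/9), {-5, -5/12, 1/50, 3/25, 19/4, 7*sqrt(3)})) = {19/4}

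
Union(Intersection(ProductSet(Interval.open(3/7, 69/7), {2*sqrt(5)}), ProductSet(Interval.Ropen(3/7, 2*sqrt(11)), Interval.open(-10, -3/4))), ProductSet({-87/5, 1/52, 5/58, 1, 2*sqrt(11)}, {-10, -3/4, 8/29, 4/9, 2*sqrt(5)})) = ProductSet({-87/5, 1/52, 5/58, 1, 2*sqrt(11)}, {-10, -3/4, 8/29, 4/9, 2*sqrt(5)})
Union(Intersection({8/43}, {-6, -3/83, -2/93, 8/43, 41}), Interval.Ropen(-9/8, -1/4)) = Union({8/43}, Interval.Ropen(-9/8, -1/4))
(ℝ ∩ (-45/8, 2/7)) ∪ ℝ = (-∞, ∞)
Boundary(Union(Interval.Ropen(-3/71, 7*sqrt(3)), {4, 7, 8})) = {-3/71, 7*sqrt(3)}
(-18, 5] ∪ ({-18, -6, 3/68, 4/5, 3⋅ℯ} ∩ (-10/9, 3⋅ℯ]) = (-18, 5] ∪ {3⋅ℯ}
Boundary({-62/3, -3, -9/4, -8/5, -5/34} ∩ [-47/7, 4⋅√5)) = {-3, -9/4, -8/5, -5/34}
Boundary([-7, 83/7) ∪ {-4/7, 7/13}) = {-7, 83/7}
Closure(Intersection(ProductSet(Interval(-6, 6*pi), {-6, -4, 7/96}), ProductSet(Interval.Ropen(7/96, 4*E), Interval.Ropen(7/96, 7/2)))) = ProductSet(Interval(7/96, 4*E), {7/96})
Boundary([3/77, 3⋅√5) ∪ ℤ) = {3/77, 3⋅√5} ∪ (ℤ \ (3/77, 3⋅√5))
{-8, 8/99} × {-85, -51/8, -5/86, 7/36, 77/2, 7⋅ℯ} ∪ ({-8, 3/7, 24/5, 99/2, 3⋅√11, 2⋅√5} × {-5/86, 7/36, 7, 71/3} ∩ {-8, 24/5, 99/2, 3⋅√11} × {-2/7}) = {-8, 8/99} × {-85, -51/8, -5/86, 7/36, 77/2, 7⋅ℯ}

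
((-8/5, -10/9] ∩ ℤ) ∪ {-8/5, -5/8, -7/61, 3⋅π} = {-8/5, -5/8, -7/61, 3⋅π}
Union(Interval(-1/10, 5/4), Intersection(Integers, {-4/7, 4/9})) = Interval(-1/10, 5/4)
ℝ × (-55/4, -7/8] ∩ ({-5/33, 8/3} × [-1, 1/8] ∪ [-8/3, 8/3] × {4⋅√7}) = {-5/33, 8/3} × [-1, -7/8]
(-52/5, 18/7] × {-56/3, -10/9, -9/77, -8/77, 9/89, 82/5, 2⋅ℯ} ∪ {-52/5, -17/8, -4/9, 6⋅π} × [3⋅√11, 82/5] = ((-52/5, 18/7] × {-56/3, -10/9, -9/77, -8/77, 9/89, 82/5, 2⋅ℯ}) ∪ ({-52/5, -17/8, -4/9, 6⋅π} × [3⋅√11, 82/5])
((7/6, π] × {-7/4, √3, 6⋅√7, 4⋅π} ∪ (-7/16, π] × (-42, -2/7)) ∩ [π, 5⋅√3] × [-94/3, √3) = {π} × [-94/3, -2/7)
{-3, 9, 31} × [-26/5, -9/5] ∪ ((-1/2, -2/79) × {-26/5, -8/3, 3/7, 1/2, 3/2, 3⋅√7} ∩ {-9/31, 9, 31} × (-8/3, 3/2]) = ({-9/31} × {3/7, 1/2, 3/2}) ∪ ({-3, 9, 31} × [-26/5, -9/5])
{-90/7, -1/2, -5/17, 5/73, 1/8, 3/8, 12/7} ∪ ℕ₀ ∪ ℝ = ℝ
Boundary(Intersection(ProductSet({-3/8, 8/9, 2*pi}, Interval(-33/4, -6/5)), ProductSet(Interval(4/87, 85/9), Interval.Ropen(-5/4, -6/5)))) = ProductSet({8/9, 2*pi}, Interval(-5/4, -6/5))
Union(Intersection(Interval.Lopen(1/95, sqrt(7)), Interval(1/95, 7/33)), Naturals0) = Union(Interval.Lopen(1/95, 7/33), Naturals0)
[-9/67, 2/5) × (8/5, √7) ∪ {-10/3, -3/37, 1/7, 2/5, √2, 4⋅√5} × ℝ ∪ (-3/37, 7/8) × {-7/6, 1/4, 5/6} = ((-3/37, 7/8) × {-7/6, 1/4, 5/6}) ∪ ([-9/67, 2/5) × (8/5, √7)) ∪ ({-10/3, -3/37, 1/7, 2/5, √2, 4⋅√5} × ℝ)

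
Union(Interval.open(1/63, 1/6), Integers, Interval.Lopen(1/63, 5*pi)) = Union(Integers, Interval.Lopen(1/63, 5*pi))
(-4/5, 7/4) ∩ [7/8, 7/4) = [7/8, 7/4)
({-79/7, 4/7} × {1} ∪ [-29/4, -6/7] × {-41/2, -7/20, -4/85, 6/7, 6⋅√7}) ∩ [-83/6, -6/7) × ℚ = ({-79/7} × {1}) ∪ ([-29/4, -6/7) × {-41/2, -7/20, -4/85, 6/7})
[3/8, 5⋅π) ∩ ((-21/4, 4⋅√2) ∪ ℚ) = [3/8, 4⋅√2) ∪ (ℚ ∩ [3/8, 5⋅π))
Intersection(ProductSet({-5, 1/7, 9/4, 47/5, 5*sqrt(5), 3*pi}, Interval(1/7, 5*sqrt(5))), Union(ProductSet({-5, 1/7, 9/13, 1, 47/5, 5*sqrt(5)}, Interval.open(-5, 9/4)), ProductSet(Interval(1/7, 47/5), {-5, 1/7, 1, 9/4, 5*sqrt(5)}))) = Union(ProductSet({1/7, 9/4, 47/5}, {1/7, 1, 9/4, 5*sqrt(5)}), ProductSet({-5, 1/7, 47/5, 5*sqrt(5)}, Interval.Ropen(1/7, 9/4)))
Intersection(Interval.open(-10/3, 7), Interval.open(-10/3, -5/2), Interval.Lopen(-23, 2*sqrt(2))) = Interval.open(-10/3, -5/2)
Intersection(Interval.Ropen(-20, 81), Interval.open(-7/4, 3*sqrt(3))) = Interval.open(-7/4, 3*sqrt(3))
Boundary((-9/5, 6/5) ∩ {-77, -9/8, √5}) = {-9/8}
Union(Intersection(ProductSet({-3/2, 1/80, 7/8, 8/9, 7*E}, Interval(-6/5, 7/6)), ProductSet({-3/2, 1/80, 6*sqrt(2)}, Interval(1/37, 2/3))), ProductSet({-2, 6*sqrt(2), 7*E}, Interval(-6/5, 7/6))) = Union(ProductSet({-3/2, 1/80}, Interval(1/37, 2/3)), ProductSet({-2, 6*sqrt(2), 7*E}, Interval(-6/5, 7/6)))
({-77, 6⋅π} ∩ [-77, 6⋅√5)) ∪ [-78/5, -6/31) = {-77} ∪ [-78/5, -6/31)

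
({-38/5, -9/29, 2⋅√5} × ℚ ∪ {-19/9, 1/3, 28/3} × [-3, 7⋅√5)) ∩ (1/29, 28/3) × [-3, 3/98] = ({1/3} × [-3, 3/98]) ∪ ({2⋅√5} × (ℚ ∩ [-3, 3/98]))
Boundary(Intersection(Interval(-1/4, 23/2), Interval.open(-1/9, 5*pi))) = {-1/9, 23/2}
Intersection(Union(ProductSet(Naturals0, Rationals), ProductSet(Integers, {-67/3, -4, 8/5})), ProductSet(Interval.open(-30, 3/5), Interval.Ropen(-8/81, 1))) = ProductSet(Range(0, 1, 1), Intersection(Interval.Ropen(-8/81, 1), Rationals))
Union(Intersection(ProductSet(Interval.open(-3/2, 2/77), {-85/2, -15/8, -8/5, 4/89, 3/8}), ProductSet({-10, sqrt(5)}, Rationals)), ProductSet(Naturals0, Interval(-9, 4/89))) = ProductSet(Naturals0, Interval(-9, 4/89))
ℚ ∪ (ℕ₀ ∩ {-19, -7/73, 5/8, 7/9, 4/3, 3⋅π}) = ℚ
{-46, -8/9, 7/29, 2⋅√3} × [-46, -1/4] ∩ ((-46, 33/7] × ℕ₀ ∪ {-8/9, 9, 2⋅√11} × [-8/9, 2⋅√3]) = {-8/9} × [-8/9, -1/4]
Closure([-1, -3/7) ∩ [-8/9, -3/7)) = [-8/9, -3/7]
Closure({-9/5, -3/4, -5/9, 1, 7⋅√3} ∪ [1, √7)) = {-9/5, -3/4, -5/9, 7⋅√3} ∪ [1, √7]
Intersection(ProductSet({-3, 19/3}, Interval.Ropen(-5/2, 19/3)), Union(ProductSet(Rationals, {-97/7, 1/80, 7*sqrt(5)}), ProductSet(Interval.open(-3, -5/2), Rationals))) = ProductSet({-3, 19/3}, {1/80})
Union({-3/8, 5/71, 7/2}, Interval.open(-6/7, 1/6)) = Union({7/2}, Interval.open(-6/7, 1/6))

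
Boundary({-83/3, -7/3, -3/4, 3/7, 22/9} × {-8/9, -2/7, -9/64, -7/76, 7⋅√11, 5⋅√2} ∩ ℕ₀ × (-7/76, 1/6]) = ∅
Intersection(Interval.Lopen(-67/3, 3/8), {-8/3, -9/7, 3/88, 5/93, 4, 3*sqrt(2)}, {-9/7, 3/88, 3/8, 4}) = {-9/7, 3/88}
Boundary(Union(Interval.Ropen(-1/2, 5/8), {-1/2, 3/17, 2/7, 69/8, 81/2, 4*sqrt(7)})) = {-1/2, 5/8, 69/8, 81/2, 4*sqrt(7)}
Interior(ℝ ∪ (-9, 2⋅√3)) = (-∞, ∞)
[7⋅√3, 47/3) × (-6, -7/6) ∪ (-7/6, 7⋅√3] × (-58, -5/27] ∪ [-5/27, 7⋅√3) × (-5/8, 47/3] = ((-7/6, 7⋅√3] × (-58, -5/27]) ∪ ([-5/27, 7⋅√3) × (-5/8, 47/3]) ∪ ([7⋅√3, 47/3) × (-6, -7/6))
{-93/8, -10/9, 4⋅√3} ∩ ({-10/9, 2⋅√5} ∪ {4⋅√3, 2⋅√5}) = {-10/9, 4⋅√3}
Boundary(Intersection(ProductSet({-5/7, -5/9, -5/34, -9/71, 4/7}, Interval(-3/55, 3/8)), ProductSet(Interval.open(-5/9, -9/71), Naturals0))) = ProductSet({-5/34}, Range(0, 1, 1))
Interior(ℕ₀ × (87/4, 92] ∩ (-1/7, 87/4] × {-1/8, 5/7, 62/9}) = ∅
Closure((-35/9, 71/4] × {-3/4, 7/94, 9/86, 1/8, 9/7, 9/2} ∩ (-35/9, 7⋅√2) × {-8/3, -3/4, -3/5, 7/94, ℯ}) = [-35/9, 7⋅√2] × {-3/4, 7/94}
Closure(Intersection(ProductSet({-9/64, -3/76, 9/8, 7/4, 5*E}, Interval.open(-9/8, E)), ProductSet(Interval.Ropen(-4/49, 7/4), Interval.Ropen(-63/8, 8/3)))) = ProductSet({-3/76, 9/8}, Interval(-9/8, 8/3))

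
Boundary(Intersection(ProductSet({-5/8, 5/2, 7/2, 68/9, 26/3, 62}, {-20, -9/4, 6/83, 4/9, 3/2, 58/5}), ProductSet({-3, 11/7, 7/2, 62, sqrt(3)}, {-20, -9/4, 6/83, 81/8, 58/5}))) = ProductSet({7/2, 62}, {-20, -9/4, 6/83, 58/5})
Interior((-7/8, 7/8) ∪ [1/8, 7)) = (-7/8, 7)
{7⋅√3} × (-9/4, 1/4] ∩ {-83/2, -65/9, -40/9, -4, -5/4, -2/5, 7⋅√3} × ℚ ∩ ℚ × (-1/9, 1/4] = ∅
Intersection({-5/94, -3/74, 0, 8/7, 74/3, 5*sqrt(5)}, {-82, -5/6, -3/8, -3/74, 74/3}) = {-3/74, 74/3}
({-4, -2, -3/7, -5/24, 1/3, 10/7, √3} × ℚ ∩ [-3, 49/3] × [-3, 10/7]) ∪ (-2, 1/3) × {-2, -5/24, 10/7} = ((-2, 1/3) × {-2, -5/24, 10/7}) ∪ ({-2, -3/7, -5/24, 1/3, 10/7, √3} × (ℚ ∩ [-3, 10/7]))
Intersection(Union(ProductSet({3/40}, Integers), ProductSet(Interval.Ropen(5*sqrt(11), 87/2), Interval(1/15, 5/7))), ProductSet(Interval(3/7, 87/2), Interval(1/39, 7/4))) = ProductSet(Interval.Ropen(5*sqrt(11), 87/2), Interval(1/15, 5/7))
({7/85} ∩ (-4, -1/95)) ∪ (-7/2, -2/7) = (-7/2, -2/7)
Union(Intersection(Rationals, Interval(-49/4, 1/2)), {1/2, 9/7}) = Union({9/7}, Intersection(Interval(-49/4, 1/2), Rationals))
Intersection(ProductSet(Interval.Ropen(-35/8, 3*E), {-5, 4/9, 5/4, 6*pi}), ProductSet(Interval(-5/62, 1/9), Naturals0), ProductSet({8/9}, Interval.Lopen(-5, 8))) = EmptySet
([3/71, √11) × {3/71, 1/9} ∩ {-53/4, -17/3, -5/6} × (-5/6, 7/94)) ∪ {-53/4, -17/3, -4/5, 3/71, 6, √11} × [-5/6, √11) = {-53/4, -17/3, -4/5, 3/71, 6, √11} × [-5/6, √11)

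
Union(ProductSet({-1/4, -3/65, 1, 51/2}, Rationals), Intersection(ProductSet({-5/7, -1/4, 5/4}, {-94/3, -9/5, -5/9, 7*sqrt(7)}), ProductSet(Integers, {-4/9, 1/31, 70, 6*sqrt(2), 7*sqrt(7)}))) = ProductSet({-1/4, -3/65, 1, 51/2}, Rationals)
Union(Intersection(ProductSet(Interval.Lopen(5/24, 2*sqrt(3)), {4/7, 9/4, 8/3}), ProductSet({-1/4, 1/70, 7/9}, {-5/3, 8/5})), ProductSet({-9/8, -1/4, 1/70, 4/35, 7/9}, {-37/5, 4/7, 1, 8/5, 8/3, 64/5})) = ProductSet({-9/8, -1/4, 1/70, 4/35, 7/9}, {-37/5, 4/7, 1, 8/5, 8/3, 64/5})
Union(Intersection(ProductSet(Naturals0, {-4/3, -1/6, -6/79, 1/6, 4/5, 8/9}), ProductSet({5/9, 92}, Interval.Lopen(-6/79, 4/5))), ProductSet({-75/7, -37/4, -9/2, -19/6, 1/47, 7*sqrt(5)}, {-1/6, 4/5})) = Union(ProductSet({92}, {1/6, 4/5}), ProductSet({-75/7, -37/4, -9/2, -19/6, 1/47, 7*sqrt(5)}, {-1/6, 4/5}))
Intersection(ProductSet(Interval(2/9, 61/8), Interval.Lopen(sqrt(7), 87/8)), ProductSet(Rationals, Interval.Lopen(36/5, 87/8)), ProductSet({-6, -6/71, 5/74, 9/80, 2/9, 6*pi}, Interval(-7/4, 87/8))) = ProductSet({2/9}, Interval.Lopen(36/5, 87/8))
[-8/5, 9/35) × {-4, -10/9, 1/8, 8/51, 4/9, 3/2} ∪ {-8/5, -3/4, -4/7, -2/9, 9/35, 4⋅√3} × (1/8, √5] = ([-8/5, 9/35) × {-4, -10/9, 1/8, 8/51, 4/9, 3/2}) ∪ ({-8/5, -3/4, -4/7, -2/9, 9/35, 4⋅√3} × (1/8, √5])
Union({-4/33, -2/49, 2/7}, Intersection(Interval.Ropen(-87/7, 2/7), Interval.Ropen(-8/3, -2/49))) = Union({2/7}, Interval(-8/3, -2/49))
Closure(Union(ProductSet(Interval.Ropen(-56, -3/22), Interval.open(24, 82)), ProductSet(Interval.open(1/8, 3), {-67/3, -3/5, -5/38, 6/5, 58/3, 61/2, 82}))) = Union(ProductSet({-56, -3/22}, Interval(24, 82)), ProductSet(Interval(-56, -3/22), {24, 82}), ProductSet(Interval.Ropen(-56, -3/22), Interval.open(24, 82)), ProductSet(Interval(1/8, 3), {-67/3, -3/5, -5/38, 6/5, 58/3, 61/2, 82}))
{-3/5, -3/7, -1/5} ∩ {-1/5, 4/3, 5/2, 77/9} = {-1/5}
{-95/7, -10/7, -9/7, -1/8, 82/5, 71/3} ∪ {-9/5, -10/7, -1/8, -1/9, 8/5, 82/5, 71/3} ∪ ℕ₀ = {-95/7, -9/5, -10/7, -9/7, -1/8, -1/9, 8/5, 82/5, 71/3} ∪ ℕ₀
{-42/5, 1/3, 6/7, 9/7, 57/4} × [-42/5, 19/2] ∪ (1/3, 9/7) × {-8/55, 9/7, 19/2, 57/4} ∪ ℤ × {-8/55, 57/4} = (ℤ × {-8/55, 57/4}) ∪ ((1/3, 9/7) × {-8/55, 9/7, 19/2, 57/4}) ∪ ({-42/5, 1/3, 6/7, 9/7, 57/4} × [-42/5, 19/2])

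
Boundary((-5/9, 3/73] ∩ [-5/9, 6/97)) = {-5/9, 3/73}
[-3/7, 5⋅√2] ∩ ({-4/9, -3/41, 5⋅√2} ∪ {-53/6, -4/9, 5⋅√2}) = {-3/41, 5⋅√2}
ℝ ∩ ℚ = ℚ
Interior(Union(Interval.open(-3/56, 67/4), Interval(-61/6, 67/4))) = Interval.open(-61/6, 67/4)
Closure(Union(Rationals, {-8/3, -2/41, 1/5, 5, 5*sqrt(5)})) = Reals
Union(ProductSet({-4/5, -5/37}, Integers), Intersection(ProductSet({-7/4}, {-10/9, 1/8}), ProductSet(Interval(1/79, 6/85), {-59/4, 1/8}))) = ProductSet({-4/5, -5/37}, Integers)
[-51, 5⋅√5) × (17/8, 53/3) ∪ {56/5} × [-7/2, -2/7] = ({56/5} × [-7/2, -2/7]) ∪ ([-51, 5⋅√5) × (17/8, 53/3))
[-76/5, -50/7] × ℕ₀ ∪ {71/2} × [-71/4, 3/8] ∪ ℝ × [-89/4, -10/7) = ([-76/5, -50/7] × ℕ₀) ∪ (ℝ × [-89/4, -10/7)) ∪ ({71/2} × [-71/4, 3/8])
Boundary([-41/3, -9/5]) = {-41/3, -9/5}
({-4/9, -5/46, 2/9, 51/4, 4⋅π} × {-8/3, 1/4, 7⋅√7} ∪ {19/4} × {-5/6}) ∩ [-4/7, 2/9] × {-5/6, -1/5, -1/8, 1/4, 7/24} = {-4/9, -5/46, 2/9} × {1/4}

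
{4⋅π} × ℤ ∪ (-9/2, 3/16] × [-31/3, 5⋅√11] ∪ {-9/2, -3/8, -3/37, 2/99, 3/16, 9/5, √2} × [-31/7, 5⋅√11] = ({4⋅π} × ℤ) ∪ ((-9/2, 3/16] × [-31/3, 5⋅√11]) ∪ ({-9/2, -3/8, -3/37, 2/99, 3/16, 9/5, √2} × [-31/7, 5⋅√11])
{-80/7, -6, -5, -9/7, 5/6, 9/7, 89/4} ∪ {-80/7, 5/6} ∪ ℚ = ℚ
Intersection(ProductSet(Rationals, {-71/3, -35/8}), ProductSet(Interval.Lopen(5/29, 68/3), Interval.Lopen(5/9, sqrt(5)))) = EmptySet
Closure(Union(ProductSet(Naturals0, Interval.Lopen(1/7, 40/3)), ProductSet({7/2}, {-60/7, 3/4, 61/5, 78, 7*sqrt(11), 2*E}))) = Union(ProductSet({7/2}, {-60/7, 3/4, 61/5, 78, 7*sqrt(11), 2*E}), ProductSet(Naturals0, Interval(1/7, 40/3)))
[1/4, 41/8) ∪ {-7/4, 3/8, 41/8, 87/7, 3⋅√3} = {-7/4, 87/7, 3⋅√3} ∪ [1/4, 41/8]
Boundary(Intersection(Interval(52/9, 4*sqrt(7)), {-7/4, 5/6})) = EmptySet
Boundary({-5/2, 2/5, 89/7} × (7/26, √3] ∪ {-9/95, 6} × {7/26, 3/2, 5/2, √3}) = ({-9/95, 6} × {7/26, 3/2, 5/2, √3}) ∪ ({-5/2, 2/5, 89/7} × [7/26, √3])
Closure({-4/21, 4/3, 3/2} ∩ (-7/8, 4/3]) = {-4/21, 4/3}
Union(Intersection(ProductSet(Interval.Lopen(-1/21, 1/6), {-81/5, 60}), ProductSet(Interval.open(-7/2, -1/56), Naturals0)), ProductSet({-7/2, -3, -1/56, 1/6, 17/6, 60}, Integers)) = Union(ProductSet({-7/2, -3, -1/56, 1/6, 17/6, 60}, Integers), ProductSet(Interval.open(-1/21, -1/56), {60}))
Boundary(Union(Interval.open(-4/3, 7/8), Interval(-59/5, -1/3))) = {-59/5, 7/8}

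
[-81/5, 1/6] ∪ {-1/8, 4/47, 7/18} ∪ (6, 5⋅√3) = [-81/5, 1/6] ∪ {7/18} ∪ (6, 5⋅√3)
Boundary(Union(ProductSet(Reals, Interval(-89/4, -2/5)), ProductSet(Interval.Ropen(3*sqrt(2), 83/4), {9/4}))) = Union(ProductSet(Interval(3*sqrt(2), 83/4), {9/4}), ProductSet(Reals, {-89/4, -2/5}))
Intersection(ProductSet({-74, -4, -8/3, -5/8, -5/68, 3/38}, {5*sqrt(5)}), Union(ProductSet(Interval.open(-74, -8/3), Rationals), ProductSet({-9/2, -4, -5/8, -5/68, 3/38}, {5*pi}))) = EmptySet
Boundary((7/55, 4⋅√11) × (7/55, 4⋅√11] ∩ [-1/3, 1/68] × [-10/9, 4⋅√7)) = ∅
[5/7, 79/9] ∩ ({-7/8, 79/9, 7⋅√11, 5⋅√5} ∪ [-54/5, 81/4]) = [5/7, 79/9]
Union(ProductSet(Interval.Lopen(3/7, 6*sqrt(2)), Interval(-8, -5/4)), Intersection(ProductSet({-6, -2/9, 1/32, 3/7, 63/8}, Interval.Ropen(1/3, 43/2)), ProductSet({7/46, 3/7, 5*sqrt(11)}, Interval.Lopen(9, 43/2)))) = Union(ProductSet({3/7}, Interval.open(9, 43/2)), ProductSet(Interval.Lopen(3/7, 6*sqrt(2)), Interval(-8, -5/4)))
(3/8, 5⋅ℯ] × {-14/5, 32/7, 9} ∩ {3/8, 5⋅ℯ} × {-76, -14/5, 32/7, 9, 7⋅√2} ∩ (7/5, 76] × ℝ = {5⋅ℯ} × {-14/5, 32/7, 9}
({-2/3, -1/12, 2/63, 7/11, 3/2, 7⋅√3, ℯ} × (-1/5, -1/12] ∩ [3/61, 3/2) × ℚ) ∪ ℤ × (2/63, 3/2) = (ℤ × (2/63, 3/2)) ∪ ({7/11} × (ℚ ∩ (-1/5, -1/12]))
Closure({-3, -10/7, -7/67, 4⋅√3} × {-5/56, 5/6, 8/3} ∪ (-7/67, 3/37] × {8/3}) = ([-7/67, 3/37] × {8/3}) ∪ ({-3, -10/7, -7/67, 4⋅√3} × {-5/56, 5/6, 8/3})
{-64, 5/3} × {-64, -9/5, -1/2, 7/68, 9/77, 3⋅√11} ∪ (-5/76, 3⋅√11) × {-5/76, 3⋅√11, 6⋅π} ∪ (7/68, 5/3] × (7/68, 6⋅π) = ((7/68, 5/3] × (7/68, 6⋅π)) ∪ ({-64, 5/3} × {-64, -9/5, -1/2, 7/68, 9/77, 3⋅√11}) ∪ ((-5/76, 3⋅√11) × {-5/76, 3⋅√11, 6⋅π})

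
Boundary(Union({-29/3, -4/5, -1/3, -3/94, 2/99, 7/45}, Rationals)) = Reals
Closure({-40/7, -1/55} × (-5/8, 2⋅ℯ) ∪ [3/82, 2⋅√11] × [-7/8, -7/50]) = ({-40/7, -1/55} × [-5/8, 2⋅ℯ]) ∪ ([3/82, 2⋅√11] × [-7/8, -7/50])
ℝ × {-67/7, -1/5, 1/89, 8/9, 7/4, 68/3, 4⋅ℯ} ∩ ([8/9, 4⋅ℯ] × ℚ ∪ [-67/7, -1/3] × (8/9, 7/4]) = ([-67/7, -1/3] × {7/4}) ∪ ([8/9, 4⋅ℯ] × {-67/7, -1/5, 1/89, 8/9, 7/4, 68/3})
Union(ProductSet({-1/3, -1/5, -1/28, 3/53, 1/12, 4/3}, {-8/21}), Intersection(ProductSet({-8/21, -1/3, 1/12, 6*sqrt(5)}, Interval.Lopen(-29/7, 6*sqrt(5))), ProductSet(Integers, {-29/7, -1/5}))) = ProductSet({-1/3, -1/5, -1/28, 3/53, 1/12, 4/3}, {-8/21})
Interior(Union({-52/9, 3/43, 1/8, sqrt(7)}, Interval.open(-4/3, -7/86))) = Interval.open(-4/3, -7/86)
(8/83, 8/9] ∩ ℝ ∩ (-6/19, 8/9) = (8/83, 8/9)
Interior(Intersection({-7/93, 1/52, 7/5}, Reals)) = EmptySet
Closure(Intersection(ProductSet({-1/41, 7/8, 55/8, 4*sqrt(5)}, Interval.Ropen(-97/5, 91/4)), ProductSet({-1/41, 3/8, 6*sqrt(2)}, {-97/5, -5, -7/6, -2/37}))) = ProductSet({-1/41}, {-97/5, -5, -7/6, -2/37})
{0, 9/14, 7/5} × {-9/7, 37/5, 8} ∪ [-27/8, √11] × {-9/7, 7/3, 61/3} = ({0, 9/14, 7/5} × {-9/7, 37/5, 8}) ∪ ([-27/8, √11] × {-9/7, 7/3, 61/3})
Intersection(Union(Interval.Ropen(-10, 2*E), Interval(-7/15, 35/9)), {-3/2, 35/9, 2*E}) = {-3/2, 35/9}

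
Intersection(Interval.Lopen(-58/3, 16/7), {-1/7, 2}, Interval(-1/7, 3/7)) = {-1/7}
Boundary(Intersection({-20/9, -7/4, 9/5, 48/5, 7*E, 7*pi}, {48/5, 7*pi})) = {48/5, 7*pi}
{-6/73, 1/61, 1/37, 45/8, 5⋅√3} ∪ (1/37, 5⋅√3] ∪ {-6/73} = {-6/73, 1/61} ∪ [1/37, 5⋅√3]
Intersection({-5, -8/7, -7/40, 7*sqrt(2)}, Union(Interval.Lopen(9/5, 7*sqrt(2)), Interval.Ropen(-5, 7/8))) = {-5, -8/7, -7/40, 7*sqrt(2)}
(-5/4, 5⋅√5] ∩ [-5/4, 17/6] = (-5/4, 17/6]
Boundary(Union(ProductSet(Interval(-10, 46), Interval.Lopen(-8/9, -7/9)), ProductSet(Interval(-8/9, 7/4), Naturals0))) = Union(ProductSet({-10, 46}, Interval(-8/9, -7/9)), ProductSet(Interval(-10, 46), {-8/9, -7/9}), ProductSet(Interval(-8/9, 7/4), Complement(Naturals0, Interval.open(-8/9, -7/9))))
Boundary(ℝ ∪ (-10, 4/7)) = ∅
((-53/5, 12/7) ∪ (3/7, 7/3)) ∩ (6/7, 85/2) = (6/7, 7/3)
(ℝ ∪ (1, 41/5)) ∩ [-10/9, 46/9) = [-10/9, 46/9)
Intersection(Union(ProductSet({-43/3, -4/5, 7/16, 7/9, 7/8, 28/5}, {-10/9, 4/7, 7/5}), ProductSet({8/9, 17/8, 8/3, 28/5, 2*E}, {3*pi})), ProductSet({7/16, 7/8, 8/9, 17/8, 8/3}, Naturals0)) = EmptySet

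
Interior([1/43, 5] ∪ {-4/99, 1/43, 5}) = (1/43, 5)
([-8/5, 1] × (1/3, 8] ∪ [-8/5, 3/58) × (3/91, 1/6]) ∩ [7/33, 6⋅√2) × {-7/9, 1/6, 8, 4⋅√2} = [7/33, 1] × {8, 4⋅√2}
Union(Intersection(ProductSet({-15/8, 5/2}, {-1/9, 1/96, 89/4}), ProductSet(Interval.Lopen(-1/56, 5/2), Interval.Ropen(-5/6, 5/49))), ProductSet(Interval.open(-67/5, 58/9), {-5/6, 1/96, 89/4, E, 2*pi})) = Union(ProductSet({5/2}, {-1/9, 1/96}), ProductSet(Interval.open(-67/5, 58/9), {-5/6, 1/96, 89/4, E, 2*pi}))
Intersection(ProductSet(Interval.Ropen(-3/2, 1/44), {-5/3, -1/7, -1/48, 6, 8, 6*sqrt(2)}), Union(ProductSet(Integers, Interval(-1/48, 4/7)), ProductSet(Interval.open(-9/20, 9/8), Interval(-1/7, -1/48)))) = Union(ProductSet(Interval.open(-9/20, 1/44), {-1/7, -1/48}), ProductSet(Range(-1, 1, 1), {-1/48}))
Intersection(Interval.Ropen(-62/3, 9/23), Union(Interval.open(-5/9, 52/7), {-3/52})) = Interval.open(-5/9, 9/23)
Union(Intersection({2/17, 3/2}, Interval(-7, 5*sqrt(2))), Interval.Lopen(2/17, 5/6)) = Union({3/2}, Interval(2/17, 5/6))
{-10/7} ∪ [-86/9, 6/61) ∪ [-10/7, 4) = [-86/9, 4)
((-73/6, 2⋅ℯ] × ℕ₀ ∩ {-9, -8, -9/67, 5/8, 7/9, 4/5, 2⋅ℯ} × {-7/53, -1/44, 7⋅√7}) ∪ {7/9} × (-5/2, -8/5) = {7/9} × (-5/2, -8/5)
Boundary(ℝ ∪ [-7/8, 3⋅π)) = ∅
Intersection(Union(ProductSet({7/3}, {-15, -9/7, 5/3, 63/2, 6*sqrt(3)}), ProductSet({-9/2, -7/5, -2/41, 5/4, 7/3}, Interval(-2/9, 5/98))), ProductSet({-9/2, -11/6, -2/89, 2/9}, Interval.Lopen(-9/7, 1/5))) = ProductSet({-9/2}, Interval(-2/9, 5/98))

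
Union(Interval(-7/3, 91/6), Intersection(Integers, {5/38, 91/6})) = Interval(-7/3, 91/6)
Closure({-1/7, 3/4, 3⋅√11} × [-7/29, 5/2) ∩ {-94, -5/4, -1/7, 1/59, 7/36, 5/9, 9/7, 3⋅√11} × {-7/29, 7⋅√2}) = {-1/7, 3⋅√11} × {-7/29}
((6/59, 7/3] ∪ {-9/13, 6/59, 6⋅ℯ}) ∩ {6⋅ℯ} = {6⋅ℯ}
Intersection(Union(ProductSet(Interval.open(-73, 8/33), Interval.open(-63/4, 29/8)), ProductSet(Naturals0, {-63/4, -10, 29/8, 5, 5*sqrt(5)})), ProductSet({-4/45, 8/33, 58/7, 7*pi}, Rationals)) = ProductSet({-4/45}, Intersection(Interval.open(-63/4, 29/8), Rationals))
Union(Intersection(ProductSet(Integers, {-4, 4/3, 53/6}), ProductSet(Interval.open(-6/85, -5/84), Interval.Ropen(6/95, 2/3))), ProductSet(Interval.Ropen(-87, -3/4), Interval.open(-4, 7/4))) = ProductSet(Interval.Ropen(-87, -3/4), Interval.open(-4, 7/4))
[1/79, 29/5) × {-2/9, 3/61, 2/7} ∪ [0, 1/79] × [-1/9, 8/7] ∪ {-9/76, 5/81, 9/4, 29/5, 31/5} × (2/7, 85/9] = ([1/79, 29/5) × {-2/9, 3/61, 2/7}) ∪ ([0, 1/79] × [-1/9, 8/7]) ∪ ({-9/76, 5/81, 9/4, 29/5, 31/5} × (2/7, 85/9])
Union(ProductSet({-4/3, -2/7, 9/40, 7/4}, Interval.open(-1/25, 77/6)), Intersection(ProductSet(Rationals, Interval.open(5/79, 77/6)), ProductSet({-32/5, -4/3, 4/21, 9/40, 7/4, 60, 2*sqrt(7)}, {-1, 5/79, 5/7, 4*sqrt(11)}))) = Union(ProductSet({-4/3, -2/7, 9/40, 7/4}, Interval.open(-1/25, 77/6)), ProductSet({-32/5, -4/3, 4/21, 9/40, 7/4, 60}, {5/7}))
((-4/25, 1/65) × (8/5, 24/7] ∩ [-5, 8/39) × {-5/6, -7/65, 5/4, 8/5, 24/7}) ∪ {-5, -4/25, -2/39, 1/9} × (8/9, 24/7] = ((-4/25, 1/65) × {24/7}) ∪ ({-5, -4/25, -2/39, 1/9} × (8/9, 24/7])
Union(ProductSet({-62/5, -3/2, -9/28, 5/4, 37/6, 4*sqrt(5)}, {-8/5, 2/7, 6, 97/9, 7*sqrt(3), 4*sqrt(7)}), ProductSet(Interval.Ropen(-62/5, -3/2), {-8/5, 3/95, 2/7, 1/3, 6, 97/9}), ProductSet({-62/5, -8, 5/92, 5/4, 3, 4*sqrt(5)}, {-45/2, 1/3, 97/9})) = Union(ProductSet({-62/5, -8, 5/92, 5/4, 3, 4*sqrt(5)}, {-45/2, 1/3, 97/9}), ProductSet({-62/5, -3/2, -9/28, 5/4, 37/6, 4*sqrt(5)}, {-8/5, 2/7, 6, 97/9, 7*sqrt(3), 4*sqrt(7)}), ProductSet(Interval.Ropen(-62/5, -3/2), {-8/5, 3/95, 2/7, 1/3, 6, 97/9}))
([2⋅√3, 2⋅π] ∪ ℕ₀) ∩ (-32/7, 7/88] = {0}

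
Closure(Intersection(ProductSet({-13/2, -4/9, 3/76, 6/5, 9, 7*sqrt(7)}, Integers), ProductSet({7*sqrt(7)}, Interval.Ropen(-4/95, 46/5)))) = ProductSet({7*sqrt(7)}, Range(0, 10, 1))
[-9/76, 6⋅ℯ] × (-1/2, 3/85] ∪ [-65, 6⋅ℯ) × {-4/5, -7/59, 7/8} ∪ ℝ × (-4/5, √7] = (ℝ × (-4/5, √7]) ∪ ([-65, 6⋅ℯ) × {-4/5, -7/59, 7/8})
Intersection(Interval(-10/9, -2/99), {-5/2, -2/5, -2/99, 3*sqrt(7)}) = {-2/5, -2/99}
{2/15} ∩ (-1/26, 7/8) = {2/15}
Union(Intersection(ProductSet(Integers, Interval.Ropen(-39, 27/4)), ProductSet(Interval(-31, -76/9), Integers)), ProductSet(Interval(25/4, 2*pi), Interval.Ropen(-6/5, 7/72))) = Union(ProductSet(Interval(25/4, 2*pi), Interval.Ropen(-6/5, 7/72)), ProductSet(Range(-31, -8, 1), Range(-39, 7, 1)))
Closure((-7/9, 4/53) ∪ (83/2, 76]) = [-7/9, 4/53] ∪ [83/2, 76]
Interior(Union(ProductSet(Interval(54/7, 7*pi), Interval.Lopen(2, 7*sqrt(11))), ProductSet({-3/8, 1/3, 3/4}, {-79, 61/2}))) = ProductSet(Interval.open(54/7, 7*pi), Interval.open(2, 7*sqrt(11)))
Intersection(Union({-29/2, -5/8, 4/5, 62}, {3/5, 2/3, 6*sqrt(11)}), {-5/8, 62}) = {-5/8, 62}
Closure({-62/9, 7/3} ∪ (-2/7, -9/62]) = {-62/9, 7/3} ∪ [-2/7, -9/62]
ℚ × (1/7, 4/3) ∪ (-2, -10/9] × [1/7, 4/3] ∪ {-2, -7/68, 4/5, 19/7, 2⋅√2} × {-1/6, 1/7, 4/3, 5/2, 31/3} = (ℚ × (1/7, 4/3)) ∪ ((-2, -10/9] × [1/7, 4/3]) ∪ ({-2, -7/68, 4/5, 19/7, 2⋅√2} × {-1/6, 1/7, 4/3, 5/2, 31/3})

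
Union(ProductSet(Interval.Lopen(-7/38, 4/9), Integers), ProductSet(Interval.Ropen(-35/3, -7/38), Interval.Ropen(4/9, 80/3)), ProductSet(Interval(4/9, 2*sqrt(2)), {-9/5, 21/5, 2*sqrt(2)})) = Union(ProductSet(Interval.Ropen(-35/3, -7/38), Interval.Ropen(4/9, 80/3)), ProductSet(Interval.Lopen(-7/38, 4/9), Integers), ProductSet(Interval(4/9, 2*sqrt(2)), {-9/5, 21/5, 2*sqrt(2)}))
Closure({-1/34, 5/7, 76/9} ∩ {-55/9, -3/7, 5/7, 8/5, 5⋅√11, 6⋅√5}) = {5/7}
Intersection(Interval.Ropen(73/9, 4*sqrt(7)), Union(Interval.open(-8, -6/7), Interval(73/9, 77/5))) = Interval.Ropen(73/9, 4*sqrt(7))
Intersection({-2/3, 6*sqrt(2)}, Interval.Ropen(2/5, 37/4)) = {6*sqrt(2)}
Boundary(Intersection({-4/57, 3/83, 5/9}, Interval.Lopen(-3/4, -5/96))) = {-4/57}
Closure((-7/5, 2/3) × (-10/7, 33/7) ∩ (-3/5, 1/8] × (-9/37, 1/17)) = ({-3/5, 1/8} × [-9/37, 1/17]) ∪ ([-3/5, 1/8] × {-9/37, 1/17}) ∪ ((-3/5, 1/8] × (-9/37, 1/17))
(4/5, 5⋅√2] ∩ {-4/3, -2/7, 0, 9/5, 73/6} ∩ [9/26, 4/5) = ∅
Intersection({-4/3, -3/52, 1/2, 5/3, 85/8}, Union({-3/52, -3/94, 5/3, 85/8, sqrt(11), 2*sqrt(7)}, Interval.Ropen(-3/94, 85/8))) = {-3/52, 1/2, 5/3, 85/8}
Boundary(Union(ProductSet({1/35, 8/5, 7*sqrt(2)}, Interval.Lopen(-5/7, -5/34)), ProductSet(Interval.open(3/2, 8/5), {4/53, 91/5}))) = Union(ProductSet({1/35, 8/5, 7*sqrt(2)}, Interval(-5/7, -5/34)), ProductSet(Interval(3/2, 8/5), {4/53, 91/5}))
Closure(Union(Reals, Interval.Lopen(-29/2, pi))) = Interval(-oo, oo)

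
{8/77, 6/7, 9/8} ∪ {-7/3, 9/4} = {-7/3, 8/77, 6/7, 9/8, 9/4}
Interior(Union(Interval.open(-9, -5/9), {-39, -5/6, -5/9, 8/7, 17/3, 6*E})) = Interval.open(-9, -5/9)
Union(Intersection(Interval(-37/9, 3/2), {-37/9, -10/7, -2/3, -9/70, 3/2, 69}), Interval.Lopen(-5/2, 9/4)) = Union({-37/9}, Interval.Lopen(-5/2, 9/4))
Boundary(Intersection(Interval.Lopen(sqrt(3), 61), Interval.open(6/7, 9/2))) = {9/2, sqrt(3)}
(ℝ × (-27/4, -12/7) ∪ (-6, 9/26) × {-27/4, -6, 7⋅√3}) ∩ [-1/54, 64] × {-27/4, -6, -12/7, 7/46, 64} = ([-1/54, 64] × {-6}) ∪ ([-1/54, 9/26) × {-27/4, -6})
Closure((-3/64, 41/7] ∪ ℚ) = ℚ ∪ (-∞, ∞)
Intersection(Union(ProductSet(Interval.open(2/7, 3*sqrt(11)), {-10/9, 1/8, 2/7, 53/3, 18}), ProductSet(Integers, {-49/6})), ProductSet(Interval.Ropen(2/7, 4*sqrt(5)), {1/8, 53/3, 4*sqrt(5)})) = ProductSet(Interval.open(2/7, 4*sqrt(5)), {1/8, 53/3})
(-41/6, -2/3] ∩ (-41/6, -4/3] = (-41/6, -4/3]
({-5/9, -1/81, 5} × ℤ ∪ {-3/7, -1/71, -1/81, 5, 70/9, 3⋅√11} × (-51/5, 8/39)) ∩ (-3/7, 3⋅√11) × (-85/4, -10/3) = ({-1/81, 5} × {-21, -20, …, -4}) ∪ ({-1/71, -1/81, 5, 70/9} × (-51/5, -10/3))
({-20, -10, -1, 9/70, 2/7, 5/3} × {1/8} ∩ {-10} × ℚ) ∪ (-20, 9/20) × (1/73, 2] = (-20, 9/20) × (1/73, 2]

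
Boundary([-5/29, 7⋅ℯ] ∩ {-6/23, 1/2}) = {1/2}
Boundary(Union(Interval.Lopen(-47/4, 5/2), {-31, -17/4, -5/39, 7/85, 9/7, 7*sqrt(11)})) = {-31, -47/4, 5/2, 7*sqrt(11)}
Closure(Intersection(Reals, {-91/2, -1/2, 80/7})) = {-91/2, -1/2, 80/7}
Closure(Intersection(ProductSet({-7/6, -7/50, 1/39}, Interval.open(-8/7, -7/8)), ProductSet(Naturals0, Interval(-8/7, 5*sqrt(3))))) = EmptySet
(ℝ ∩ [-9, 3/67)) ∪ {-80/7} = {-80/7} ∪ [-9, 3/67)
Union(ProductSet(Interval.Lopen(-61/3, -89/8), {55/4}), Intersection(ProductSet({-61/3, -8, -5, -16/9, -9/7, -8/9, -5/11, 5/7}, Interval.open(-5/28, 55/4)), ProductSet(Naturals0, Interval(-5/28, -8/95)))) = ProductSet(Interval.Lopen(-61/3, -89/8), {55/4})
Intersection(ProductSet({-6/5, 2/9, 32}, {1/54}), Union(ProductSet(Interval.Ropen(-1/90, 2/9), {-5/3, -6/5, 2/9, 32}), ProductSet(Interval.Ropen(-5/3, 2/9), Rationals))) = ProductSet({-6/5}, {1/54})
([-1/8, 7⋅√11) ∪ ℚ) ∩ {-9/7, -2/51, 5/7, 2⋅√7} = {-9/7, -2/51, 5/7, 2⋅√7}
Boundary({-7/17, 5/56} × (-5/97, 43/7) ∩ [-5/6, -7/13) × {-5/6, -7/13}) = ∅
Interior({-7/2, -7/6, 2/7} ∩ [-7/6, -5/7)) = ∅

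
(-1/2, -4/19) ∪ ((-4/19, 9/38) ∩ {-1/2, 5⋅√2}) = (-1/2, -4/19)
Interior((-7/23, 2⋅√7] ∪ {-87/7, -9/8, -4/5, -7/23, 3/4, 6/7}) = (-7/23, 2⋅√7)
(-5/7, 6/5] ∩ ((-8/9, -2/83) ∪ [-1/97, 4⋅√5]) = (-5/7, -2/83) ∪ [-1/97, 6/5]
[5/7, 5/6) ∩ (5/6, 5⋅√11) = ∅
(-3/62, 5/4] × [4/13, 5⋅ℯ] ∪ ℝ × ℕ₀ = (ℝ × ℕ₀) ∪ ((-3/62, 5/4] × [4/13, 5⋅ℯ])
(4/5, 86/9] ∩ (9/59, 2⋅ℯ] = (4/5, 2⋅ℯ]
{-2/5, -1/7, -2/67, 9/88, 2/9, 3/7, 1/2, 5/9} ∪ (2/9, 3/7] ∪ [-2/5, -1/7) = [-2/5, -1/7] ∪ {-2/67, 9/88, 1/2, 5/9} ∪ [2/9, 3/7]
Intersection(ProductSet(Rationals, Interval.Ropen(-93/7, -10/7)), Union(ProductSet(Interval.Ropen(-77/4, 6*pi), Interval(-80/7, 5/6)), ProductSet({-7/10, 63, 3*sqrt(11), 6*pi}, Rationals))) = Union(ProductSet({-7/10, 63}, Intersection(Interval.Ropen(-93/7, -10/7), Rationals)), ProductSet(Intersection(Interval.Ropen(-77/4, 6*pi), Rationals), Interval.Ropen(-80/7, -10/7)))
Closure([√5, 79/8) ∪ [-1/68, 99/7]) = [-1/68, 99/7]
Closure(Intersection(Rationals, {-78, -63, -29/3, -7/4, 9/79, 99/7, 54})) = {-78, -63, -29/3, -7/4, 9/79, 99/7, 54}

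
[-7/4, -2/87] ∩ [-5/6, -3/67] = [-5/6, -3/67]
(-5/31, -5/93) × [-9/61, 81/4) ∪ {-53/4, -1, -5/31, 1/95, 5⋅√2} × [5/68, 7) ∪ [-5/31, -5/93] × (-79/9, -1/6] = ([-5/31, -5/93] × (-79/9, -1/6]) ∪ ((-5/31, -5/93) × [-9/61, 81/4)) ∪ ({-53/4, -1, -5/31, 1/95, 5⋅√2} × [5/68, 7))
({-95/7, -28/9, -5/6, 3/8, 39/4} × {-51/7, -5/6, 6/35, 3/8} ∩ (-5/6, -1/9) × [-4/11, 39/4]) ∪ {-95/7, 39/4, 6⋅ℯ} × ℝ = {-95/7, 39/4, 6⋅ℯ} × ℝ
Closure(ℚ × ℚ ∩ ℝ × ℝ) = ℝ × ℝ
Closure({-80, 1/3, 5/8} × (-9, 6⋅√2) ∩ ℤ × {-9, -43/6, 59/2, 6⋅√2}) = {-80} × {-43/6}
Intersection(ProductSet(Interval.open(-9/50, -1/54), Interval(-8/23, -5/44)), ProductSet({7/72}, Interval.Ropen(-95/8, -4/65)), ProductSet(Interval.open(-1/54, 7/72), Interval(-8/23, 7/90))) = EmptySet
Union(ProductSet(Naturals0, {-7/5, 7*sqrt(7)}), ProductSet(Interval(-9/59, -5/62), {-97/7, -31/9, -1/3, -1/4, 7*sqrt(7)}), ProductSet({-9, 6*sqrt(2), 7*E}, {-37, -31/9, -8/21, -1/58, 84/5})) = Union(ProductSet({-9, 6*sqrt(2), 7*E}, {-37, -31/9, -8/21, -1/58, 84/5}), ProductSet(Interval(-9/59, -5/62), {-97/7, -31/9, -1/3, -1/4, 7*sqrt(7)}), ProductSet(Naturals0, {-7/5, 7*sqrt(7)}))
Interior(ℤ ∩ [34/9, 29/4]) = ∅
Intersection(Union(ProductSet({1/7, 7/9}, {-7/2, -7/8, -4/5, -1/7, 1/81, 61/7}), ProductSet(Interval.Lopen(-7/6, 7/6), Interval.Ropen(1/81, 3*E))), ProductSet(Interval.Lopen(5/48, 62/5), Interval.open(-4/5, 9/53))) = Union(ProductSet({1/7, 7/9}, {-1/7, 1/81}), ProductSet(Interval.Lopen(5/48, 7/6), Interval.Ropen(1/81, 9/53)))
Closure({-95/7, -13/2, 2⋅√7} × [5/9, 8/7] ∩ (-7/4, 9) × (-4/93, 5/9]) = {2⋅√7} × {5/9}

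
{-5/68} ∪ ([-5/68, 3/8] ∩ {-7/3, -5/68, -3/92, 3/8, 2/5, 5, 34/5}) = {-5/68, -3/92, 3/8}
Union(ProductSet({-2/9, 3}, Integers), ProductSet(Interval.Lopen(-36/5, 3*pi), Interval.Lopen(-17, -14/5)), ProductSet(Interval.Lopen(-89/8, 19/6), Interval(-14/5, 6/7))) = Union(ProductSet({-2/9, 3}, Integers), ProductSet(Interval.Lopen(-89/8, 19/6), Interval(-14/5, 6/7)), ProductSet(Interval.Lopen(-36/5, 3*pi), Interval.Lopen(-17, -14/5)))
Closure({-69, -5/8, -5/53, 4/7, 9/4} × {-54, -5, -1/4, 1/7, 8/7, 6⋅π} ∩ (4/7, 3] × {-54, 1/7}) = {9/4} × {-54, 1/7}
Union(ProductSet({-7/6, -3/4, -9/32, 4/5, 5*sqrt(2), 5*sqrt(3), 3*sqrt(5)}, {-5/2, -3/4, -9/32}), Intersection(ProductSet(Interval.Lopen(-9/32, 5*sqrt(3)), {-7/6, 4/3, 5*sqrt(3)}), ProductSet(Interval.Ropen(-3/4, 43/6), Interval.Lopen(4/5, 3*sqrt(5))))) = Union(ProductSet({-7/6, -3/4, -9/32, 4/5, 5*sqrt(2), 5*sqrt(3), 3*sqrt(5)}, {-5/2, -3/4, -9/32}), ProductSet(Interval.open(-9/32, 43/6), {4/3}))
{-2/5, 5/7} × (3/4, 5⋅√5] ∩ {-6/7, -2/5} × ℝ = {-2/5} × (3/4, 5⋅√5]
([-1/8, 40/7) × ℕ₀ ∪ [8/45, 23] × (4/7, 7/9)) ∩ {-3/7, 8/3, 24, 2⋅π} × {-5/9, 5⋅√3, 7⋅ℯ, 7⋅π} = ∅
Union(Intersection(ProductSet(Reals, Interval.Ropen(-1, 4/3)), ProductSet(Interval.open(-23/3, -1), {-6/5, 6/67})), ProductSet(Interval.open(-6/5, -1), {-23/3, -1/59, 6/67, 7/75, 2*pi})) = Union(ProductSet(Interval.open(-23/3, -1), {6/67}), ProductSet(Interval.open(-6/5, -1), {-23/3, -1/59, 6/67, 7/75, 2*pi}))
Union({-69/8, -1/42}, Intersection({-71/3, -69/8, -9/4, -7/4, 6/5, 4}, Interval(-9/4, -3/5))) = {-69/8, -9/4, -7/4, -1/42}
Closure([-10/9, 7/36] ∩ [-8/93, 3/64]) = [-8/93, 3/64]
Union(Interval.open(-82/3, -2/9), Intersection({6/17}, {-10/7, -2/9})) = Interval.open(-82/3, -2/9)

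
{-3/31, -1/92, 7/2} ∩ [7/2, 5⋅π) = {7/2}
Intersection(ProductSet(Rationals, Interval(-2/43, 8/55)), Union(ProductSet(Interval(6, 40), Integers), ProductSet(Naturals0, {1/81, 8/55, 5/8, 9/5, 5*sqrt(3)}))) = Union(ProductSet(Intersection(Interval(6, 40), Rationals), Range(0, 1, 1)), ProductSet(Naturals0, {1/81, 8/55}))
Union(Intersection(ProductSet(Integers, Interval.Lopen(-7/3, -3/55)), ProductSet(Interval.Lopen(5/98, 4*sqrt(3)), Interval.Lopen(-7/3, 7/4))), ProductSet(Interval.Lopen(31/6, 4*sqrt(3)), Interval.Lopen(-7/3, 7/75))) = Union(ProductSet(Interval.Lopen(31/6, 4*sqrt(3)), Interval.Lopen(-7/3, 7/75)), ProductSet(Range(1, 7, 1), Interval.Lopen(-7/3, -3/55)))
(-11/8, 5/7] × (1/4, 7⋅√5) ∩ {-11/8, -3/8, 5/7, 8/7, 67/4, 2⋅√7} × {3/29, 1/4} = ∅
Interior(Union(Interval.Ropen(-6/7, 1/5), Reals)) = Interval(-oo, oo)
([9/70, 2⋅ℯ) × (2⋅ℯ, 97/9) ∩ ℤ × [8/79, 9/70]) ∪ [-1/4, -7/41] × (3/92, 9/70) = [-1/4, -7/41] × (3/92, 9/70)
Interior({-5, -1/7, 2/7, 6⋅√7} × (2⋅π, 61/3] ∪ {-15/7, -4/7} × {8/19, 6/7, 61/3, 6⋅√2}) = ∅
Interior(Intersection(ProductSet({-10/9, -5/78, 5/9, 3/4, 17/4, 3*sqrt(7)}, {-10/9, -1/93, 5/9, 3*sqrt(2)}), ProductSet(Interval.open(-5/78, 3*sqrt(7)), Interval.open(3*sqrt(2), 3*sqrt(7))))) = EmptySet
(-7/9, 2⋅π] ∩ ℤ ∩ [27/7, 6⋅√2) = {4, 5, 6}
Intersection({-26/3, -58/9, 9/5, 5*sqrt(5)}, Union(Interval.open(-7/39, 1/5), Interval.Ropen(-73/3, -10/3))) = {-26/3, -58/9}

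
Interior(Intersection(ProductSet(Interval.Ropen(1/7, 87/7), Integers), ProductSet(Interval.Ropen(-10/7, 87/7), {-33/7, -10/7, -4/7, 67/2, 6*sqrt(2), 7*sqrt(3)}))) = EmptySet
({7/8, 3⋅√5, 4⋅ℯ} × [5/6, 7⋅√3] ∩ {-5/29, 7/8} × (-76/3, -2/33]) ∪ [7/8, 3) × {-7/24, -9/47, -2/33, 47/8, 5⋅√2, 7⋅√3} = [7/8, 3) × {-7/24, -9/47, -2/33, 47/8, 5⋅√2, 7⋅√3}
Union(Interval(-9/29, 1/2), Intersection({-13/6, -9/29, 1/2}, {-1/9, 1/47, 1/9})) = Interval(-9/29, 1/2)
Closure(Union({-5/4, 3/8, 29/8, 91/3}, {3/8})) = {-5/4, 3/8, 29/8, 91/3}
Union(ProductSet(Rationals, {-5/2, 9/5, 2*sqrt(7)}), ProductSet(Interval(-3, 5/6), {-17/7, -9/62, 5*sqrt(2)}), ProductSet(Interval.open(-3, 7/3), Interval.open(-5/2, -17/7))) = Union(ProductSet(Interval(-3, 5/6), {-17/7, -9/62, 5*sqrt(2)}), ProductSet(Interval.open(-3, 7/3), Interval.open(-5/2, -17/7)), ProductSet(Rationals, {-5/2, 9/5, 2*sqrt(7)}))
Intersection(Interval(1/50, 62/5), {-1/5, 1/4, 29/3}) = {1/4, 29/3}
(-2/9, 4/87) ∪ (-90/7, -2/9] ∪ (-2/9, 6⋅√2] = (-90/7, 6⋅√2]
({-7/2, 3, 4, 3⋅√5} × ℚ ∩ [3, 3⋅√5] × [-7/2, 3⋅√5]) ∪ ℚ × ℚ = (ℚ × ℚ) ∪ ({3, 4, 3⋅√5} × (ℚ ∩ [-7/2, 3⋅√5]))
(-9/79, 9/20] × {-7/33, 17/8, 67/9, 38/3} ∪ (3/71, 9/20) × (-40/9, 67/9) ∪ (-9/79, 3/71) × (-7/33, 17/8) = ((-9/79, 3/71) × (-7/33, 17/8)) ∪ ((-9/79, 9/20] × {-7/33, 17/8, 67/9, 38/3}) ∪ ((3/71, 9/20) × (-40/9, 67/9))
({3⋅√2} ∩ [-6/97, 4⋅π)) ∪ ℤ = ℤ ∪ {3⋅√2}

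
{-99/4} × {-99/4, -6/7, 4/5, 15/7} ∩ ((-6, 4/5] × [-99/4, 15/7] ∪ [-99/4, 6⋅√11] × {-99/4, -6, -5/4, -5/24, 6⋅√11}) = {-99/4} × {-99/4}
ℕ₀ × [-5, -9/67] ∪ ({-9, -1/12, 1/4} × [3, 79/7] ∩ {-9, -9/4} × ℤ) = ({-9} × {3, 4, …, 11}) ∪ (ℕ₀ × [-5, -9/67])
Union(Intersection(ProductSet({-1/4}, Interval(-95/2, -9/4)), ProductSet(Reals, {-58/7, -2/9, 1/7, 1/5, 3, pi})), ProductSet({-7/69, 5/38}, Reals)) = Union(ProductSet({-1/4}, {-58/7}), ProductSet({-7/69, 5/38}, Reals))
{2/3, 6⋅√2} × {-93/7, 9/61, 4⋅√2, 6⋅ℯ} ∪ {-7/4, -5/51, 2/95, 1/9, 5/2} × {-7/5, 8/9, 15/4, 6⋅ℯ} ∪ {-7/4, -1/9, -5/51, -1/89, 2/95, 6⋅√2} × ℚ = ({-7/4, -1/9, -5/51, -1/89, 2/95, 6⋅√2} × ℚ) ∪ ({-7/4, -5/51, 2/95, 1/9, 5/2} × {-7/5, 8/9, 15/4, 6⋅ℯ}) ∪ ({2/3, 6⋅√2} × {-93/7, 9/61, 4⋅√2, 6⋅ℯ})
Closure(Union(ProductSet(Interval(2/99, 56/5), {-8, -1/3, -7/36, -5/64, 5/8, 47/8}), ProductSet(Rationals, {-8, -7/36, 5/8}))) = Union(ProductSet(Interval(2/99, 56/5), {-8, -1/3, -7/36, -5/64, 5/8, 47/8}), ProductSet(Reals, {-8, -7/36, 5/8}))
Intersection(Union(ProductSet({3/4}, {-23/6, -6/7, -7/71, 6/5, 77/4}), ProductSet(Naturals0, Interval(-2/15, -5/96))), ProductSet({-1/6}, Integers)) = EmptySet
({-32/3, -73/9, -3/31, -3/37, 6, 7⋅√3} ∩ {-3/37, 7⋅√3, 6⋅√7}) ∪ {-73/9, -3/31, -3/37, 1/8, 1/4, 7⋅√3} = {-73/9, -3/31, -3/37, 1/8, 1/4, 7⋅√3}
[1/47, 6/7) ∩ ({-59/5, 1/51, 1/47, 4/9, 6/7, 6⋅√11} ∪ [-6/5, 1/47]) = {1/47, 4/9}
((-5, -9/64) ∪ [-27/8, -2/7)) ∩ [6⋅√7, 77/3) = ∅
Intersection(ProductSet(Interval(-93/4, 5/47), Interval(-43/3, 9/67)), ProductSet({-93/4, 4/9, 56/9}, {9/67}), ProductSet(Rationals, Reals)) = ProductSet({-93/4}, {9/67})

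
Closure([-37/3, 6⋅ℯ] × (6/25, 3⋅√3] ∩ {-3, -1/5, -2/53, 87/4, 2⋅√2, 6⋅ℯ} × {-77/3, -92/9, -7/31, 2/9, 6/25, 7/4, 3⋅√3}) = {-3, -1/5, -2/53, 2⋅√2, 6⋅ℯ} × {7/4, 3⋅√3}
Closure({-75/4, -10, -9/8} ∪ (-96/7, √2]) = {-75/4} ∪ [-96/7, √2]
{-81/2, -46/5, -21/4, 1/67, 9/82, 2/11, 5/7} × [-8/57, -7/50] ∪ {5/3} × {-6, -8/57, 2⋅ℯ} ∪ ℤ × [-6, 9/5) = (ℤ × [-6, 9/5)) ∪ ({5/3} × {-6, -8/57, 2⋅ℯ}) ∪ ({-81/2, -46/5, -21/4, 1/67, 9/82, 2/11, 5/7} × [-8/57, -7/50])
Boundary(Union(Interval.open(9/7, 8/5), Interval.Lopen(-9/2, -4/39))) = {-9/2, -4/39, 9/7, 8/5}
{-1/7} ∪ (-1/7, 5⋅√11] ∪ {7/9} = [-1/7, 5⋅√11]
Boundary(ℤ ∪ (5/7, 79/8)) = {5/7, 79/8} ∪ (ℤ \ (5/7, 79/8))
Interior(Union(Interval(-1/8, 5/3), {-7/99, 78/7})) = Interval.open(-1/8, 5/3)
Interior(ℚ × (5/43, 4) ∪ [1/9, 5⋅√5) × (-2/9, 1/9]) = (1/9, 5⋅√5) × (-2/9, 1/9)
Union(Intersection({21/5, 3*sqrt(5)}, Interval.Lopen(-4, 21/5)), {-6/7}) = {-6/7, 21/5}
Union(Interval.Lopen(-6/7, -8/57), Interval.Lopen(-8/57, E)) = Interval.Lopen(-6/7, E)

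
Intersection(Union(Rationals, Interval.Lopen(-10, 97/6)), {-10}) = {-10}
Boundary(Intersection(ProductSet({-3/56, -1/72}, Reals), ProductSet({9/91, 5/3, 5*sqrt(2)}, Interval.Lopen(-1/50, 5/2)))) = EmptySet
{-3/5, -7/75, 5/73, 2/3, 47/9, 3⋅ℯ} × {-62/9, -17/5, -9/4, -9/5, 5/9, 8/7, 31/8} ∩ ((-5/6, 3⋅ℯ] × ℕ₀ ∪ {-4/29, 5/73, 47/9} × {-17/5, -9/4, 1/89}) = {5/73, 47/9} × {-17/5, -9/4}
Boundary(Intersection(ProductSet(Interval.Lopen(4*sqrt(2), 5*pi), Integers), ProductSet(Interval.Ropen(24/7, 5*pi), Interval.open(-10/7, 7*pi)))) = ProductSet(Interval(4*sqrt(2), 5*pi), Range(-1, 22, 1))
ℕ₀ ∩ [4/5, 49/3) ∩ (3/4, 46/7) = {1, 2, …, 6}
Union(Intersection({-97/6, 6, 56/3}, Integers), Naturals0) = Naturals0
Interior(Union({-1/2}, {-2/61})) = EmptySet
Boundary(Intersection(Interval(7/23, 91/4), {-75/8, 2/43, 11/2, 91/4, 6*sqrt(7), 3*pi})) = {11/2, 91/4, 6*sqrt(7), 3*pi}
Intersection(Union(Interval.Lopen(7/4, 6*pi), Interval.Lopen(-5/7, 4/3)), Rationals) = Union(Intersection(Interval.Lopen(-5/7, 4/3), Rationals), Intersection(Interval.Lopen(7/4, 6*pi), Rationals))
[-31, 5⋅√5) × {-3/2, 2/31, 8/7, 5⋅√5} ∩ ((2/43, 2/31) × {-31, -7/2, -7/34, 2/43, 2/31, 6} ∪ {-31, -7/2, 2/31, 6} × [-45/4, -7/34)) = ({-31, -7/2, 2/31, 6} × {-3/2}) ∪ ((2/43, 2/31) × {2/31})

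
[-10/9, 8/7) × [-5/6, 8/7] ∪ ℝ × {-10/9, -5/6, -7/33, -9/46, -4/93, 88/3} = (ℝ × {-10/9, -5/6, -7/33, -9/46, -4/93, 88/3}) ∪ ([-10/9, 8/7) × [-5/6, 8/7])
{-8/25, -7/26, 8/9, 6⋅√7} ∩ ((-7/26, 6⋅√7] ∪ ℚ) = {-8/25, -7/26, 8/9, 6⋅√7}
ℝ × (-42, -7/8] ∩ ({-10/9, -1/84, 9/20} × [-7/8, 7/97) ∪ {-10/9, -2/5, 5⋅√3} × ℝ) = ({-10/9, -1/84, 9/20} × {-7/8}) ∪ ({-10/9, -2/5, 5⋅√3} × (-42, -7/8])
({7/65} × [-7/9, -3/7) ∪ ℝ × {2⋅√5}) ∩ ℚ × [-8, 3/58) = {7/65} × [-7/9, -3/7)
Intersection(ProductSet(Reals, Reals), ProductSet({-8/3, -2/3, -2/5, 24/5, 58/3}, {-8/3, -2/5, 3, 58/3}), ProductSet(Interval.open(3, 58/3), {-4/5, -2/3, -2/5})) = ProductSet({24/5}, {-2/5})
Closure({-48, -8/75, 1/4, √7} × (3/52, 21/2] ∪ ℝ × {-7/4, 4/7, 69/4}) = (ℝ × {-7/4, 4/7, 69/4}) ∪ ({-48, -8/75, 1/4, √7} × [3/52, 21/2])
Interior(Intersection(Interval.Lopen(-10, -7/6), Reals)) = Interval.open(-10, -7/6)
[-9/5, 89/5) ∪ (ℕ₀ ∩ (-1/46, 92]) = [-9/5, 89/5) ∪ {0, 1, …, 92}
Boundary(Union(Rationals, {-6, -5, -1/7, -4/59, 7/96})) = Reals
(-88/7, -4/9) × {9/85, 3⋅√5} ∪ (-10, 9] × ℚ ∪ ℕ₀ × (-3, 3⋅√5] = ((-10, 9] × ℚ) ∪ (ℕ₀ × (-3, 3⋅√5]) ∪ ((-88/7, -4/9) × {9/85, 3⋅√5})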